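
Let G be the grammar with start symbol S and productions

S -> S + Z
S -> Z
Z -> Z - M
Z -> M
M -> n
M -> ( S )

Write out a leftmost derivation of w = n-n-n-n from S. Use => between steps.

S => Z   [S -> Z]
Z => Z-M   [Z -> Z - M]
Z-M => Z-M-M   [Z -> Z - M]
Z-M-M => Z-M-M-M   [Z -> Z - M]
Z-M-M-M => M-M-M-M   [Z -> M]
M-M-M-M => n-M-M-M   [M -> n]
n-M-M-M => n-n-M-M   [M -> n]
n-n-M-M => n-n-n-M   [M -> n]
n-n-n-M => n-n-n-n   [M -> n]

S => Z => Z-M => Z-M-M => Z-M-M-M => M-M-M-M => n-M-M-M => n-n-M-M => n-n-n-M => n-n-n-n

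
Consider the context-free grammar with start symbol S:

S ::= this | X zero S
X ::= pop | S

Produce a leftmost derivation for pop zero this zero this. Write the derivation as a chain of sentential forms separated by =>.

S => X zero S   [S ::= X zero S]
X zero S => S zero S   [X ::= S]
S zero S => X zero S zero S   [S ::= X zero S]
X zero S zero S => pop zero S zero S   [X ::= pop]
pop zero S zero S => pop zero this zero S   [S ::= this]
pop zero this zero S => pop zero this zero this   [S ::= this]

S => X zero S => S zero S => X zero S zero S => pop zero S zero S => pop zero this zero S => pop zero this zero this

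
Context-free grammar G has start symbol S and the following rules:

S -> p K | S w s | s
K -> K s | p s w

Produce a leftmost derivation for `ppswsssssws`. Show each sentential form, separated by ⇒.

S⇒Sws⇒pKws⇒pKsws⇒pKssws⇒pKsssws⇒pKssssws⇒pKsssssws⇒ppswsssssws

S ⇒ Sws   [S -> S w s]
Sws ⇒ pKws   [S -> p K]
pKws ⇒ pKsws   [K -> K s]
pKsws ⇒ pKssws   [K -> K s]
pKssws ⇒ pKsssws   [K -> K s]
pKsssws ⇒ pKssssws   [K -> K s]
pKssssws ⇒ pKsssssws   [K -> K s]
pKsssssws ⇒ ppswsssssws   [K -> p s w]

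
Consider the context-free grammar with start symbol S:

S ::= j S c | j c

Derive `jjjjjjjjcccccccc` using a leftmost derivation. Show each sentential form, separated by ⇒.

S⇒jSc⇒jjScc⇒jjjSccc⇒jjjjScccc⇒jjjjjSccccc⇒jjjjjjScccccc⇒jjjjjjjSccccccc⇒jjjjjjjjcccccccc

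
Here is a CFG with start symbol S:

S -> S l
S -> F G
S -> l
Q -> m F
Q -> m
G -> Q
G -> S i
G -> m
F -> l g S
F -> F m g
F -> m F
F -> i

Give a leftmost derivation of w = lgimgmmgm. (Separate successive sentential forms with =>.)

S => FG   [S -> F G]
FG => FmgG   [F -> F m g]
FmgG => lgSmgG   [F -> l g S]
lgSmgG => lgFGmgG   [S -> F G]
lgFGmgG => lgFmgGmgG   [F -> F m g]
lgFmgGmgG => lgimgGmgG   [F -> i]
lgimgGmgG => lgimgmmgG   [G -> m]
lgimgmmgG => lgimgmmgQ   [G -> Q]
lgimgmmgQ => lgimgmmgm   [Q -> m]

S=>FG=>FmgG=>lgSmgG=>lgFGmgG=>lgFmgGmgG=>lgimgGmgG=>lgimgmmgG=>lgimgmmgQ=>lgimgmmgm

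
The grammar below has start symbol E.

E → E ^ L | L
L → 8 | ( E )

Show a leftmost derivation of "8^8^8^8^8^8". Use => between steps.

E => E^L   [E → E ^ L]
E^L => E^L^L   [E → E ^ L]
E^L^L => E^L^L^L   [E → E ^ L]
E^L^L^L => E^L^L^L^L   [E → E ^ L]
E^L^L^L^L => E^L^L^L^L^L   [E → E ^ L]
E^L^L^L^L^L => L^L^L^L^L^L   [E → L]
L^L^L^L^L^L => 8^L^L^L^L^L   [L → 8]
8^L^L^L^L^L => 8^8^L^L^L^L   [L → 8]
8^8^L^L^L^L => 8^8^8^L^L^L   [L → 8]
8^8^8^L^L^L => 8^8^8^8^L^L   [L → 8]
8^8^8^8^L^L => 8^8^8^8^8^L   [L → 8]
8^8^8^8^8^L => 8^8^8^8^8^8   [L → 8]

E => E^L => E^L^L => E^L^L^L => E^L^L^L^L => E^L^L^L^L^L => L^L^L^L^L^L => 8^L^L^L^L^L => 8^8^L^L^L^L => 8^8^8^L^L^L => 8^8^8^8^L^L => 8^8^8^8^8^L => 8^8^8^8^8^8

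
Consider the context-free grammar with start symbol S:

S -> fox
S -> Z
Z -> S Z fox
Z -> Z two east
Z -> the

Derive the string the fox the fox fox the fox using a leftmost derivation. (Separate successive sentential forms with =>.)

S => Z => S Z fox => Z Z fox => S Z fox Z fox => Z Z fox Z fox => the Z fox Z fox => the S Z fox fox Z fox => the fox Z fox fox Z fox => the fox the fox fox Z fox => the fox the fox fox the fox

S => Z   [S -> Z]
Z => S Z fox   [Z -> S Z fox]
S Z fox => Z Z fox   [S -> Z]
Z Z fox => S Z fox Z fox   [Z -> S Z fox]
S Z fox Z fox => Z Z fox Z fox   [S -> Z]
Z Z fox Z fox => the Z fox Z fox   [Z -> the]
the Z fox Z fox => the S Z fox fox Z fox   [Z -> S Z fox]
the S Z fox fox Z fox => the fox Z fox fox Z fox   [S -> fox]
the fox Z fox fox Z fox => the fox the fox fox Z fox   [Z -> the]
the fox the fox fox Z fox => the fox the fox fox the fox   [Z -> the]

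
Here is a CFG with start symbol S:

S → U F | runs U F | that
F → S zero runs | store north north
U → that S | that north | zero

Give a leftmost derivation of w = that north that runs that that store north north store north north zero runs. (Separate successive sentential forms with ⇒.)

S ⇒ U F ⇒ that north F ⇒ that north S zero runs ⇒ that north U F zero runs ⇒ that north that S F zero runs ⇒ that north that runs U F F zero runs ⇒ that north that runs that S F F zero runs ⇒ that north that runs that that F F zero runs ⇒ that north that runs that that store north north F zero runs ⇒ that north that runs that that store north north store north north zero runs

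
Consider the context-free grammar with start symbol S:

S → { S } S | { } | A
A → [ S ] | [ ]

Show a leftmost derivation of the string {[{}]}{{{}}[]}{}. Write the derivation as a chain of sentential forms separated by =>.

S=>{S}S=>{A}S=>{[S]}S=>{[{}]}S=>{[{}]}{S}S=>{[{}]}{{S}S}S=>{[{}]}{{{}}S}S=>{[{}]}{{{}}A}S=>{[{}]}{{{}}[]}S=>{[{}]}{{{}}[]}{}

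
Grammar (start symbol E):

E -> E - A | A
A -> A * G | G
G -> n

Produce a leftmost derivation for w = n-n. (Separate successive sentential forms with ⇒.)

E ⇒ E-A ⇒ A-A ⇒ G-A ⇒ n-A ⇒ n-G ⇒ n-n

E ⇒ E-A   [E -> E - A]
E-A ⇒ A-A   [E -> A]
A-A ⇒ G-A   [A -> G]
G-A ⇒ n-A   [G -> n]
n-A ⇒ n-G   [A -> G]
n-G ⇒ n-n   [G -> n]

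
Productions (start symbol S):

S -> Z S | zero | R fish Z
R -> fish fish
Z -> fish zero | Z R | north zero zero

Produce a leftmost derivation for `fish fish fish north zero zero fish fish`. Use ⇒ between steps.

S ⇒ R fish Z   [S -> R fish Z]
R fish Z ⇒ fish fish fish Z   [R -> fish fish]
fish fish fish Z ⇒ fish fish fish Z R   [Z -> Z R]
fish fish fish Z R ⇒ fish fish fish north zero zero R   [Z -> north zero zero]
fish fish fish north zero zero R ⇒ fish fish fish north zero zero fish fish   [R -> fish fish]

S ⇒ R fish Z ⇒ fish fish fish Z ⇒ fish fish fish Z R ⇒ fish fish fish north zero zero R ⇒ fish fish fish north zero zero fish fish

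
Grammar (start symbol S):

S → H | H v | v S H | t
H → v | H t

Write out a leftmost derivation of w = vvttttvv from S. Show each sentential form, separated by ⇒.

S⇒vSH⇒vHvH⇒vHtvH⇒vHttvH⇒vHtttvH⇒vHttttvH⇒vvttttvH⇒vvttttvv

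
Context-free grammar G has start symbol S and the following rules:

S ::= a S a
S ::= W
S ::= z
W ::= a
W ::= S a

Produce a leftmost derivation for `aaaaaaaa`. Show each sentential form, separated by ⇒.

S⇒aSa⇒aWa⇒aSaa⇒aaSaaa⇒aaaSaaaa⇒aaaWaaaa⇒aaaaaaaa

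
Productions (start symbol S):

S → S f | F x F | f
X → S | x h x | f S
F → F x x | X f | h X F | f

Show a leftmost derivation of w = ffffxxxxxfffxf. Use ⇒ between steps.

S ⇒ FxF   [S → F x F]
FxF ⇒ XfxF   [F → X f]
XfxF ⇒ fSfxF   [X → f S]
fSfxF ⇒ fSffxF   [S → S f]
fSffxF ⇒ fFxFffxF   [S → F x F]
fFxFffxF ⇒ fFxxxFffxF   [F → F x x]
fFxxxFffxF ⇒ fFxxxxxFffxF   [F → F x x]
fFxxxxxFffxF ⇒ fXfxxxxxFffxF   [F → X f]
fXfxxxxxFffxF ⇒ ffSfxxxxxFffxF   [X → f S]
ffSfxxxxxFffxF ⇒ ffffxxxxxFffxF   [S → f]
ffffxxxxxFffxF ⇒ ffffxxxxxfffxF   [F → f]
ffffxxxxxfffxF ⇒ ffffxxxxxfffxf   [F → f]

S⇒FxF⇒XfxF⇒fSfxF⇒fSffxF⇒fFxFffxF⇒fFxxxFffxF⇒fFxxxxxFffxF⇒fXfxxxxxFffxF⇒ffSfxxxxxFffxF⇒ffffxxxxxFffxF⇒ffffxxxxxfffxF⇒ffffxxxxxfffxf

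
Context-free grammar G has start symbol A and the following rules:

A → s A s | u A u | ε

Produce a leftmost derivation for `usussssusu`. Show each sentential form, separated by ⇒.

A ⇒ uAu   [A → u A u]
uAu ⇒ usAsu   [A → s A s]
usAsu ⇒ usuAusu   [A → u A u]
usuAusu ⇒ ususAsusu   [A → s A s]
ususAsusu ⇒ usussAssusu   [A → s A s]
usussAssusu ⇒ usussssusu   [A → ε]

A ⇒ uAu ⇒ usAsu ⇒ usuAusu ⇒ ususAsusu ⇒ usussAssusu ⇒ usussssusu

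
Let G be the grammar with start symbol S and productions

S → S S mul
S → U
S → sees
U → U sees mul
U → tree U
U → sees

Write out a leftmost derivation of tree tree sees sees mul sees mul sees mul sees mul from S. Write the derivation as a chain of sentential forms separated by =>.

S => S S mul => S S mul S mul => S S mul S mul S mul => S S mul S mul S mul S mul => U S mul S mul S mul S mul => tree U S mul S mul S mul S mul => tree tree U S mul S mul S mul S mul => tree tree sees S mul S mul S mul S mul => tree tree sees sees mul S mul S mul S mul => tree tree sees sees mul sees mul S mul S mul => tree tree sees sees mul sees mul sees mul S mul => tree tree sees sees mul sees mul sees mul sees mul

S => S S mul   [S → S S mul]
S S mul => S S mul S mul   [S → S S mul]
S S mul S mul => S S mul S mul S mul   [S → S S mul]
S S mul S mul S mul => S S mul S mul S mul S mul   [S → S S mul]
S S mul S mul S mul S mul => U S mul S mul S mul S mul   [S → U]
U S mul S mul S mul S mul => tree U S mul S mul S mul S mul   [U → tree U]
tree U S mul S mul S mul S mul => tree tree U S mul S mul S mul S mul   [U → tree U]
tree tree U S mul S mul S mul S mul => tree tree sees S mul S mul S mul S mul   [U → sees]
tree tree sees S mul S mul S mul S mul => tree tree sees sees mul S mul S mul S mul   [S → sees]
tree tree sees sees mul S mul S mul S mul => tree tree sees sees mul sees mul S mul S mul   [S → sees]
tree tree sees sees mul sees mul S mul S mul => tree tree sees sees mul sees mul sees mul S mul   [S → sees]
tree tree sees sees mul sees mul sees mul S mul => tree tree sees sees mul sees mul sees mul sees mul   [S → sees]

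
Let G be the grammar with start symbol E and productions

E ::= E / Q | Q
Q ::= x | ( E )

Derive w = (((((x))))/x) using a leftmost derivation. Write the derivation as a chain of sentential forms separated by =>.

E => Q => (E) => (E/Q) => (Q/Q) => ((E)/Q) => ((Q)/Q) => (((E))/Q) => (((Q))/Q) => ((((E)))/Q) => ((((Q)))/Q) => (((((E))))/Q) => (((((Q))))/Q) => (((((x))))/Q) => (((((x))))/x)

E => Q   [E ::= Q]
Q => (E)   [Q ::= ( E )]
(E) => (E/Q)   [E ::= E / Q]
(E/Q) => (Q/Q)   [E ::= Q]
(Q/Q) => ((E)/Q)   [Q ::= ( E )]
((E)/Q) => ((Q)/Q)   [E ::= Q]
((Q)/Q) => (((E))/Q)   [Q ::= ( E )]
(((E))/Q) => (((Q))/Q)   [E ::= Q]
(((Q))/Q) => ((((E)))/Q)   [Q ::= ( E )]
((((E)))/Q) => ((((Q)))/Q)   [E ::= Q]
((((Q)))/Q) => (((((E))))/Q)   [Q ::= ( E )]
(((((E))))/Q) => (((((Q))))/Q)   [E ::= Q]
(((((Q))))/Q) => (((((x))))/Q)   [Q ::= x]
(((((x))))/Q) => (((((x))))/x)   [Q ::= x]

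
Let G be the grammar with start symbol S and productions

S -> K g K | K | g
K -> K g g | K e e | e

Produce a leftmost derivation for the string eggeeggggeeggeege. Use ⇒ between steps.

S ⇒ KgK ⇒ KeegK ⇒ KggeegK ⇒ KeeggeegK ⇒ KggeeggeegK ⇒ KggggeeggeegK ⇒ KeeggggeeggeegK ⇒ KggeeggggeeggeegK ⇒ eggeeggggeeggeegK ⇒ eggeeggggeeggeege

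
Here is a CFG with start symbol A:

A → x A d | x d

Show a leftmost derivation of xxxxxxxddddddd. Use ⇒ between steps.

A ⇒ xAd ⇒ xxAdd ⇒ xxxAddd ⇒ xxxxAdddd ⇒ xxxxxAddddd ⇒ xxxxxxAdddddd ⇒ xxxxxxxddddddd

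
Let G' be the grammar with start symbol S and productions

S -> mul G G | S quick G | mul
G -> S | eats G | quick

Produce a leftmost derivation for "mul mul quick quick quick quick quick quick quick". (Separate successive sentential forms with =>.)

S => S quick G   [S -> S quick G]
S quick G => S quick G quick G   [S -> S quick G]
S quick G quick G => mul G G quick G quick G   [S -> mul G G]
mul G G quick G quick G => mul S G quick G quick G   [G -> S]
mul S G quick G quick G => mul mul G G G quick G quick G   [S -> mul G G]
mul mul G G G quick G quick G => mul mul quick G G quick G quick G   [G -> quick]
mul mul quick G G quick G quick G => mul mul quick quick G quick G quick G   [G -> quick]
mul mul quick quick G quick G quick G => mul mul quick quick quick quick G quick G   [G -> quick]
mul mul quick quick quick quick G quick G => mul mul quick quick quick quick quick quick G   [G -> quick]
mul mul quick quick quick quick quick quick G => mul mul quick quick quick quick quick quick quick   [G -> quick]

S => S quick G => S quick G quick G => mul G G quick G quick G => mul S G quick G quick G => mul mul G G G quick G quick G => mul mul quick G G quick G quick G => mul mul quick quick G quick G quick G => mul mul quick quick quick quick G quick G => mul mul quick quick quick quick quick quick G => mul mul quick quick quick quick quick quick quick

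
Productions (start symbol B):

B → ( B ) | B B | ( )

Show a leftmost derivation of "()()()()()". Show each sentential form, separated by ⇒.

B⇒BB⇒BBB⇒BBBB⇒()BBB⇒()BBBB⇒()()BBB⇒()()()BB⇒()()()()B⇒()()()()()

B ⇒ BB   [B → B B]
BB ⇒ BBB   [B → B B]
BBB ⇒ BBBB   [B → B B]
BBBB ⇒ ()BBB   [B → ( )]
()BBB ⇒ ()BBBB   [B → B B]
()BBBB ⇒ ()()BBB   [B → ( )]
()()BBB ⇒ ()()()BB   [B → ( )]
()()()BB ⇒ ()()()()B   [B → ( )]
()()()()B ⇒ ()()()()()   [B → ( )]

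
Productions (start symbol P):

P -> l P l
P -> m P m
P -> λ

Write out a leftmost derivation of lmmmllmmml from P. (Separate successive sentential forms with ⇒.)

P ⇒ lPl   [P -> l P l]
lPl ⇒ lmPml   [P -> m P m]
lmPml ⇒ lmmPmml   [P -> m P m]
lmmPmml ⇒ lmmmPmmml   [P -> m P m]
lmmmPmmml ⇒ lmmmlPlmmml   [P -> l P l]
lmmmlPlmmml ⇒ lmmmllmmml   [P -> λ]

P⇒lPl⇒lmPml⇒lmmPmml⇒lmmmPmmml⇒lmmmlPlmmml⇒lmmmllmmml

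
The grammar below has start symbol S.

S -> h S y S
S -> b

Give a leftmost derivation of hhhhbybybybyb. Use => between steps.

S => hSyS => hhSySyS => hhhSySySyS => hhhhSySySySyS => hhhhbySySySyS => hhhhbybySySyS => hhhhbybybySyS => hhhhbybybybyS => hhhhbybybybyb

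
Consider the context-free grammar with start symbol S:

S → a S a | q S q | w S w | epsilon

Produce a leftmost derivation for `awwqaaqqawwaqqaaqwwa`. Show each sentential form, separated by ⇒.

S ⇒ aSa ⇒ awSwa ⇒ awwSwwa ⇒ awwqSqwwa ⇒ awwqaSaqwwa ⇒ awwqaaSaaqwwa ⇒ awwqaaqSqaaqwwa ⇒ awwqaaqqSqqaaqwwa ⇒ awwqaaqqaSaqqaaqwwa ⇒ awwqaaqqawSwaqqaaqwwa ⇒ awwqaaqqawwaqqaaqwwa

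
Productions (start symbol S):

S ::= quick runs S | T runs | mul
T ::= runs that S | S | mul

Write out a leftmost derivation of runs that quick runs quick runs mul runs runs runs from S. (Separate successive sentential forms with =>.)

S => T runs   [S ::= T runs]
T runs => runs that S runs   [T ::= runs that S]
runs that S runs => runs that T runs runs   [S ::= T runs]
runs that T runs runs => runs that S runs runs   [T ::= S]
runs that S runs runs => runs that quick runs S runs runs   [S ::= quick runs S]
runs that quick runs S runs runs => runs that quick runs T runs runs runs   [S ::= T runs]
runs that quick runs T runs runs runs => runs that quick runs S runs runs runs   [T ::= S]
runs that quick runs S runs runs runs => runs that quick runs quick runs S runs runs runs   [S ::= quick runs S]
runs that quick runs quick runs S runs runs runs => runs that quick runs quick runs mul runs runs runs   [S ::= mul]

S => T runs => runs that S runs => runs that T runs runs => runs that S runs runs => runs that quick runs S runs runs => runs that quick runs T runs runs runs => runs that quick runs S runs runs runs => runs that quick runs quick runs S runs runs runs => runs that quick runs quick runs mul runs runs runs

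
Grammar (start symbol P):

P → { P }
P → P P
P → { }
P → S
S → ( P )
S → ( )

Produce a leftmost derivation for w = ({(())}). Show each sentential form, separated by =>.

P=>S=>(P)=>({P})=>({S})=>({(P)})=>({(S)})=>({(())})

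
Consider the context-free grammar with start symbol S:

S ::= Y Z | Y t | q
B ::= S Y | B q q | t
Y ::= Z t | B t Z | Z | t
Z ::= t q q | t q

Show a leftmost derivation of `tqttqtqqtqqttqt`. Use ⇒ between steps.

S⇒Yt⇒BtZt⇒BqqtZt⇒SYqqtZt⇒YZYqqtZt⇒ZtZYqqtZt⇒tqtZYqqtZt⇒tqttqYqqtZt⇒tqttqZtqqtZt⇒tqttqtqqtqqtZt⇒tqttqtqqtqqttqt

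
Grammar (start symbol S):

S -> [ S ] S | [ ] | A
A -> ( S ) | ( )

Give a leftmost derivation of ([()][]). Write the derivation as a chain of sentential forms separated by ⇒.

S ⇒ A   [S -> A]
A ⇒ (S)   [A -> ( S )]
(S) ⇒ ([S]S)   [S -> [ S ] S]
([S]S) ⇒ ([A]S)   [S -> A]
([A]S) ⇒ ([()]S)   [A -> ( )]
([()]S) ⇒ ([()][])   [S -> [ ]]

S⇒A⇒(S)⇒([S]S)⇒([A]S)⇒([()]S)⇒([()][])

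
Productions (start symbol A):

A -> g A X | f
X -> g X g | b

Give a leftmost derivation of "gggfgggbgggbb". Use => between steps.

A => gAX   [A -> g A X]
gAX => ggAXX   [A -> g A X]
ggAXX => gggAXXX   [A -> g A X]
gggAXXX => gggfXXX   [A -> f]
gggfXXX => gggfgXgXX   [X -> g X g]
gggfgXgXX => gggfggXggXX   [X -> g X g]
gggfggXggXX => gggfgggXgggXX   [X -> g X g]
gggfgggXgggXX => gggfgggbgggXX   [X -> b]
gggfgggbgggXX => gggfgggbgggbX   [X -> b]
gggfgggbgggbX => gggfgggbgggbb   [X -> b]

A => gAX => ggAXX => gggAXXX => gggfXXX => gggfgXgXX => gggfggXggXX => gggfgggXgggXX => gggfgggbgggXX => gggfgggbgggbX => gggfgggbgggbb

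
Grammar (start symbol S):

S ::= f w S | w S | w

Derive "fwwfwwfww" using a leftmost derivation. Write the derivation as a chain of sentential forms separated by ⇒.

S ⇒ fwS ⇒ fwwS ⇒ fwwfwS ⇒ fwwfwwS ⇒ fwwfwwfwS ⇒ fwwfwwfww

S ⇒ fwS   [S ::= f w S]
fwS ⇒ fwwS   [S ::= w S]
fwwS ⇒ fwwfwS   [S ::= f w S]
fwwfwS ⇒ fwwfwwS   [S ::= w S]
fwwfwwS ⇒ fwwfwwfwS   [S ::= f w S]
fwwfwwfwS ⇒ fwwfwwfww   [S ::= w]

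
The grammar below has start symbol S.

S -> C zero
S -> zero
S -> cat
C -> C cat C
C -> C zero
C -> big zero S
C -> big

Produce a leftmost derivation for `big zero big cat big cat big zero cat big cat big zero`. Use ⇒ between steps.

S ⇒ C zero ⇒ C cat C zero ⇒ C cat C cat C zero ⇒ big zero S cat C cat C zero ⇒ big zero C zero cat C cat C zero ⇒ big zero C cat C zero cat C cat C zero ⇒ big zero C cat C cat C zero cat C cat C zero ⇒ big zero big cat C cat C zero cat C cat C zero ⇒ big zero big cat big cat C zero cat C cat C zero ⇒ big zero big cat big cat big zero cat C cat C zero ⇒ big zero big cat big cat big zero cat big cat C zero ⇒ big zero big cat big cat big zero cat big cat big zero

S ⇒ C zero   [S -> C zero]
C zero ⇒ C cat C zero   [C -> C cat C]
C cat C zero ⇒ C cat C cat C zero   [C -> C cat C]
C cat C cat C zero ⇒ big zero S cat C cat C zero   [C -> big zero S]
big zero S cat C cat C zero ⇒ big zero C zero cat C cat C zero   [S -> C zero]
big zero C zero cat C cat C zero ⇒ big zero C cat C zero cat C cat C zero   [C -> C cat C]
big zero C cat C zero cat C cat C zero ⇒ big zero C cat C cat C zero cat C cat C zero   [C -> C cat C]
big zero C cat C cat C zero cat C cat C zero ⇒ big zero big cat C cat C zero cat C cat C zero   [C -> big]
big zero big cat C cat C zero cat C cat C zero ⇒ big zero big cat big cat C zero cat C cat C zero   [C -> big]
big zero big cat big cat C zero cat C cat C zero ⇒ big zero big cat big cat big zero cat C cat C zero   [C -> big]
big zero big cat big cat big zero cat C cat C zero ⇒ big zero big cat big cat big zero cat big cat C zero   [C -> big]
big zero big cat big cat big zero cat big cat C zero ⇒ big zero big cat big cat big zero cat big cat big zero   [C -> big]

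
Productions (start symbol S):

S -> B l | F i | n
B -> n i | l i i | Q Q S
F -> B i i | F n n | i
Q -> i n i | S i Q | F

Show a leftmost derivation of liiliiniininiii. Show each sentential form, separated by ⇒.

S ⇒ Fi ⇒ Biii ⇒ QQSiii ⇒ SiQQSiii ⇒ BliQQSiii ⇒ liiliQQSiii ⇒ liiliiniQSiii ⇒ liiliiniiniSiii ⇒ liiliiniininiii

S ⇒ Fi   [S -> F i]
Fi ⇒ Biii   [F -> B i i]
Biii ⇒ QQSiii   [B -> Q Q S]
QQSiii ⇒ SiQQSiii   [Q -> S i Q]
SiQQSiii ⇒ BliQQSiii   [S -> B l]
BliQQSiii ⇒ liiliQQSiii   [B -> l i i]
liiliQQSiii ⇒ liiliiniQSiii   [Q -> i n i]
liiliiniQSiii ⇒ liiliiniiniSiii   [Q -> i n i]
liiliiniiniSiii ⇒ liiliiniininiii   [S -> n]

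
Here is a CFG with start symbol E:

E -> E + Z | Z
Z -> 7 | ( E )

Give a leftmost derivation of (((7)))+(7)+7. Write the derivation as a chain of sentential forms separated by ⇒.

E ⇒ E+Z   [E -> E + Z]
E+Z ⇒ E+Z+Z   [E -> E + Z]
E+Z+Z ⇒ Z+Z+Z   [E -> Z]
Z+Z+Z ⇒ (E)+Z+Z   [Z -> ( E )]
(E)+Z+Z ⇒ (Z)+Z+Z   [E -> Z]
(Z)+Z+Z ⇒ ((E))+Z+Z   [Z -> ( E )]
((E))+Z+Z ⇒ ((Z))+Z+Z   [E -> Z]
((Z))+Z+Z ⇒ (((E)))+Z+Z   [Z -> ( E )]
(((E)))+Z+Z ⇒ (((Z)))+Z+Z   [E -> Z]
(((Z)))+Z+Z ⇒ (((7)))+Z+Z   [Z -> 7]
(((7)))+Z+Z ⇒ (((7)))+(E)+Z   [Z -> ( E )]
(((7)))+(E)+Z ⇒ (((7)))+(Z)+Z   [E -> Z]
(((7)))+(Z)+Z ⇒ (((7)))+(7)+Z   [Z -> 7]
(((7)))+(7)+Z ⇒ (((7)))+(7)+7   [Z -> 7]

E ⇒ E+Z ⇒ E+Z+Z ⇒ Z+Z+Z ⇒ (E)+Z+Z ⇒ (Z)+Z+Z ⇒ ((E))+Z+Z ⇒ ((Z))+Z+Z ⇒ (((E)))+Z+Z ⇒ (((Z)))+Z+Z ⇒ (((7)))+Z+Z ⇒ (((7)))+(E)+Z ⇒ (((7)))+(Z)+Z ⇒ (((7)))+(7)+Z ⇒ (((7)))+(7)+7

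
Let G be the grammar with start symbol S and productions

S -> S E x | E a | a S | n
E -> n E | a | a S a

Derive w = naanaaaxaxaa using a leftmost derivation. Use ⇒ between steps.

S ⇒ Ea ⇒ nEa ⇒ naSaa ⇒ naSExaa ⇒ naSExExaa ⇒ naEaExExaa ⇒ naaSaaExExaa ⇒ naanaaExExaa ⇒ naanaaaxExaa ⇒ naanaaaxaxaa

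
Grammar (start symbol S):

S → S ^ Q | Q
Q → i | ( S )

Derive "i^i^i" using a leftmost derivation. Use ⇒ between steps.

S⇒S^Q⇒S^Q^Q⇒Q^Q^Q⇒i^Q^Q⇒i^i^Q⇒i^i^i

S ⇒ S^Q   [S → S ^ Q]
S^Q ⇒ S^Q^Q   [S → S ^ Q]
S^Q^Q ⇒ Q^Q^Q   [S → Q]
Q^Q^Q ⇒ i^Q^Q   [Q → i]
i^Q^Q ⇒ i^i^Q   [Q → i]
i^i^Q ⇒ i^i^i   [Q → i]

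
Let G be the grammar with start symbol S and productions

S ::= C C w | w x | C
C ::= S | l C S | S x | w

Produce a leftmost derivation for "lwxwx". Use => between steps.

S => C   [S ::= C]
C => lCS   [C ::= l C S]
lCS => lSS   [C ::= S]
lSS => lwxS   [S ::= w x]
lwxS => lwxwx   [S ::= w x]

S => C => lCS => lSS => lwxS => lwxwx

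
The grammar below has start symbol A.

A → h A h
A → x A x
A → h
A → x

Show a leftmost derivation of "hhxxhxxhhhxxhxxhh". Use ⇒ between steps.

A ⇒ hAh ⇒ hhAhh ⇒ hhxAxhh ⇒ hhxxAxxhh ⇒ hhxxhAhxxhh ⇒ hhxxhxAxhxxhh ⇒ hhxxhxxAxxhxxhh ⇒ hhxxhxxhAhxxhxxhh ⇒ hhxxhxxhhhxxhxxhh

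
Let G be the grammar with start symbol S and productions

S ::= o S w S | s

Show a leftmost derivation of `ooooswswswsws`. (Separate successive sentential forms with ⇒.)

S ⇒ oSwS   [S ::= o S w S]
oSwS ⇒ ooSwSwS   [S ::= o S w S]
ooSwSwS ⇒ oooSwSwSwS   [S ::= o S w S]
oooSwSwSwS ⇒ ooooSwSwSwSwS   [S ::= o S w S]
ooooSwSwSwSwS ⇒ ooooswSwSwSwS   [S ::= s]
ooooswSwSwSwS ⇒ ooooswswSwSwS   [S ::= s]
ooooswswSwSwS ⇒ ooooswswswSwS   [S ::= s]
ooooswswswSwS ⇒ ooooswswswswS   [S ::= s]
ooooswswswswS ⇒ ooooswswswsws   [S ::= s]

S ⇒ oSwS ⇒ ooSwSwS ⇒ oooSwSwSwS ⇒ ooooSwSwSwSwS ⇒ ooooswSwSwSwS ⇒ ooooswswSwSwS ⇒ ooooswswswSwS ⇒ ooooswswswswS ⇒ ooooswswswsws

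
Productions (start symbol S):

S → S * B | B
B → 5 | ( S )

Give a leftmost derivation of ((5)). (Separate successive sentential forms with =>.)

S => B   [S → B]
B => (S)   [B → ( S )]
(S) => (B)   [S → B]
(B) => ((S))   [B → ( S )]
((S)) => ((B))   [S → B]
((B)) => ((5))   [B → 5]

S => B => (S) => (B) => ((S)) => ((B)) => ((5))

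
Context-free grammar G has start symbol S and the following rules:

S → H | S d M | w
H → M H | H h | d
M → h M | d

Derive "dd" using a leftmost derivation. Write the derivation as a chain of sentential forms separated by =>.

S=>H=>MH=>dH=>dd

S => H   [S → H]
H => MH   [H → M H]
MH => dH   [M → d]
dH => dd   [H → d]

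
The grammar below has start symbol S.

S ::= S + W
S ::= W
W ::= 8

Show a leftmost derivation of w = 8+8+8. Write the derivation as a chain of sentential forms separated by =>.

S => S+W => S+W+W => W+W+W => 8+W+W => 8+8+W => 8+8+8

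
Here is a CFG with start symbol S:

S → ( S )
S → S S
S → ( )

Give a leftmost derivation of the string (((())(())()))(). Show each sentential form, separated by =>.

S => SS => (S)S => ((S))S => ((SS))S => (((S)S))S => (((())S))S => (((())SS))S => (((())(S)S))S => (((())(())S))S => (((())(())()))S => (((())(())()))()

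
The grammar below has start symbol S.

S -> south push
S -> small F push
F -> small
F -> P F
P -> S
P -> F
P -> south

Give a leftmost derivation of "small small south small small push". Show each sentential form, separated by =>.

S => small F push   [S -> small F push]
small F push => small P F push   [F -> P F]
small P F push => small F F push   [P -> F]
small F F push => small P F F push   [F -> P F]
small P F F push => small F F F push   [P -> F]
small F F F push => small small F F push   [F -> small]
small small F F push => small small P F F push   [F -> P F]
small small P F F push => small small south F F push   [P -> south]
small small south F F push => small small south small F push   [F -> small]
small small south small F push => small small south small small push   [F -> small]

S => small F push => small P F push => small F F push => small P F F push => small F F F push => small small F F push => small small P F F push => small small south F F push => small small south small F push => small small south small small push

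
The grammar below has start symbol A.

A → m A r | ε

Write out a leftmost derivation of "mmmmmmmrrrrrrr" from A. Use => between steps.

A => mAr   [A → m A r]
mAr => mmArr   [A → m A r]
mmArr => mmmArrr   [A → m A r]
mmmArrr => mmmmArrrr   [A → m A r]
mmmmArrrr => mmmmmArrrrr   [A → m A r]
mmmmmArrrrr => mmmmmmArrrrrr   [A → m A r]
mmmmmmArrrrrr => mmmmmmmArrrrrrr   [A → m A r]
mmmmmmmArrrrrrr => mmmmmmmrrrrrrr   [A → ε]

A => mAr => mmArr => mmmArrr => mmmmArrrr => mmmmmArrrrr => mmmmmmArrrrrr => mmmmmmmArrrrrrr => mmmmmmmrrrrrrr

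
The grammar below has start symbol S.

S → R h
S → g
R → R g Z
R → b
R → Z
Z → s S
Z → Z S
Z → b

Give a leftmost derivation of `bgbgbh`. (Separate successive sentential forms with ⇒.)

S⇒Rh⇒RgZh⇒RgZgZh⇒bgZgZh⇒bgbgZh⇒bgbgbh

S ⇒ Rh   [S → R h]
Rh ⇒ RgZh   [R → R g Z]
RgZh ⇒ RgZgZh   [R → R g Z]
RgZgZh ⇒ bgZgZh   [R → b]
bgZgZh ⇒ bgbgZh   [Z → b]
bgbgZh ⇒ bgbgbh   [Z → b]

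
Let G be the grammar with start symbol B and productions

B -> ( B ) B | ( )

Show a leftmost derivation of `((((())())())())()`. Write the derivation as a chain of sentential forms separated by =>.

B => (B)B => ((B)B)B => (((B)B)B)B => ((((B)B)B)B)B => ((((())B)B)B)B => ((((())())B)B)B => ((((())())())B)B => ((((())())())())B => ((((())())())())()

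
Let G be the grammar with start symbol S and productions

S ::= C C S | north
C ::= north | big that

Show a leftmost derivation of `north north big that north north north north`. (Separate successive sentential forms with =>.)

S => C C S => north C S => north north S => north north C C S => north north big that C S => north north big that north S => north north big that north C C S => north north big that north north C S => north north big that north north north S => north north big that north north north north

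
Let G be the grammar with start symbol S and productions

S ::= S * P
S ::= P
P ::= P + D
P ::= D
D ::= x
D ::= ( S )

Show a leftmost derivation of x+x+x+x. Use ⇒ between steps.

S⇒P⇒P+D⇒P+D+D⇒P+D+D+D⇒D+D+D+D⇒x+D+D+D⇒x+x+D+D⇒x+x+x+D⇒x+x+x+x

S ⇒ P   [S ::= P]
P ⇒ P+D   [P ::= P + D]
P+D ⇒ P+D+D   [P ::= P + D]
P+D+D ⇒ P+D+D+D   [P ::= P + D]
P+D+D+D ⇒ D+D+D+D   [P ::= D]
D+D+D+D ⇒ x+D+D+D   [D ::= x]
x+D+D+D ⇒ x+x+D+D   [D ::= x]
x+x+D+D ⇒ x+x+x+D   [D ::= x]
x+x+x+D ⇒ x+x+x+x   [D ::= x]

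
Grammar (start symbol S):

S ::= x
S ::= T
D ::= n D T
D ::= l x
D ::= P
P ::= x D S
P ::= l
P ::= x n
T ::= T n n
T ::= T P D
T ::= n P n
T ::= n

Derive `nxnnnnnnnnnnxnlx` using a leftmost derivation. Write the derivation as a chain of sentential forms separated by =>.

S => T => TPD => TnnPD => TnnnnPD => TnnnnnnPD => TnnnnnnnnPD => nPnnnnnnnnnPD => nxnnnnnnnnnnPD => nxnnnnnnnnnnxnD => nxnnnnnnnnnnxnlx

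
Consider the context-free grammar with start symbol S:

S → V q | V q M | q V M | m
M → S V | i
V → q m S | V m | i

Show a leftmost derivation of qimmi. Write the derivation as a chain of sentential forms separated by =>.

S=>qVM=>qVmM=>qVmmM=>qimmM=>qimmi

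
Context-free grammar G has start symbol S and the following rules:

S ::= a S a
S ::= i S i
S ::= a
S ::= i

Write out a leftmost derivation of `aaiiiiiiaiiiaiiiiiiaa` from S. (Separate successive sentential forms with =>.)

S=>aSa=>aaSaa=>aaiSiaa=>aaiiSiiaa=>aaiiiSiiiaa=>aaiiiiSiiiiaa=>aaiiiiiSiiiiiaa=>aaiiiiiiSiiiiiiaa=>aaiiiiiiaSaiiiiiiaa=>aaiiiiiiaiSiaiiiiiiaa=>aaiiiiiiaiiiaiiiiiiaa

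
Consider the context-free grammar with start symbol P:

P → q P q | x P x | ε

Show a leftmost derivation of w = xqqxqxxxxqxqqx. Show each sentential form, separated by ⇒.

P⇒xPx⇒xqPqx⇒xqqPqqx⇒xqqxPxqqx⇒xqqxqPqxqqx⇒xqqxqxPxqxqqx⇒xqqxqxxPxxqxqqx⇒xqqxqxxxxqxqqx

P ⇒ xPx   [P → x P x]
xPx ⇒ xqPqx   [P → q P q]
xqPqx ⇒ xqqPqqx   [P → q P q]
xqqPqqx ⇒ xqqxPxqqx   [P → x P x]
xqqxPxqqx ⇒ xqqxqPqxqqx   [P → q P q]
xqqxqPqxqqx ⇒ xqqxqxPxqxqqx   [P → x P x]
xqqxqxPxqxqqx ⇒ xqqxqxxPxxqxqqx   [P → x P x]
xqqxqxxPxxqxqqx ⇒ xqqxqxxxxqxqqx   [P → ε]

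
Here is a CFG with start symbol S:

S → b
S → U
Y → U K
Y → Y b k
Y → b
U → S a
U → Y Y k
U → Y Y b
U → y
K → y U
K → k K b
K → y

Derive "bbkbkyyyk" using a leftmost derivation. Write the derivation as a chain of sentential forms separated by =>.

S=>U=>YYk=>YbkYk=>YbkbkYk=>bbkbkYk=>bbkbkUKk=>bbkbkyKk=>bbkbkyyUk=>bbkbkyyyk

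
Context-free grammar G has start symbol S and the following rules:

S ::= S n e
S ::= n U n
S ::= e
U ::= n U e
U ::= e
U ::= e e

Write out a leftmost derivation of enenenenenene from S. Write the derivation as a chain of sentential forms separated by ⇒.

S ⇒ Sne ⇒ Snene ⇒ Snenene ⇒ Snenenene ⇒ Snenenenene ⇒ Snenenenenene ⇒ enenenenenene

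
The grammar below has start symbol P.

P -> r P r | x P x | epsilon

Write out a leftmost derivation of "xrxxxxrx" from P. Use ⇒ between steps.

P ⇒ xPx ⇒ xrPrx ⇒ xrxPxrx ⇒ xrxxPxxrx ⇒ xrxxxxrx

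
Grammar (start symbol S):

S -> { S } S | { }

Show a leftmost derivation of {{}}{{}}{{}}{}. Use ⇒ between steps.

S⇒{S}S⇒{{}}S⇒{{}}{S}S⇒{{}}{{}}S⇒{{}}{{}}{S}S⇒{{}}{{}}{{}}S⇒{{}}{{}}{{}}{}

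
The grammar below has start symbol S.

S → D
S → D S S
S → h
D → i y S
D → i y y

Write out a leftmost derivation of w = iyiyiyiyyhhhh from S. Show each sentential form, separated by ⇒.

S⇒DSS⇒iySSS⇒iyDSS⇒iyiySSS⇒iyiyDSS⇒iyiyiySSS⇒iyiyiyDSSSS⇒iyiyiyiyySSSS⇒iyiyiyiyyhSSS⇒iyiyiyiyyhhSS⇒iyiyiyiyyhhhS⇒iyiyiyiyyhhhh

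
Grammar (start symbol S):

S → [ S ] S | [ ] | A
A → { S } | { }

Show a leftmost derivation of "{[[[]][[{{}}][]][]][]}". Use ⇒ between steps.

S ⇒ A ⇒ {S} ⇒ {[S]S} ⇒ {[[S]S]S} ⇒ {[[[]]S]S} ⇒ {[[[]][S]S]S} ⇒ {[[[]][[S]S]S]S} ⇒ {[[[]][[A]S]S]S} ⇒ {[[[]][[{S}]S]S]S} ⇒ {[[[]][[{A}]S]S]S} ⇒ {[[[]][[{{}}]S]S]S} ⇒ {[[[]][[{{}}][]]S]S} ⇒ {[[[]][[{{}}][]][]]S} ⇒ {[[[]][[{{}}][]][]][]}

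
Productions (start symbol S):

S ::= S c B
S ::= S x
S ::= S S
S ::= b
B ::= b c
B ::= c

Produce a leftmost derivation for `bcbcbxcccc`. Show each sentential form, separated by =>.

S => ScB => ScBcB => SxcBcB => SSxcBcB => ScBSxcBcB => bcBSxcBcB => bcbcSxcBcB => bcbcbxcBcB => bcbcbxcccB => bcbcbxcccc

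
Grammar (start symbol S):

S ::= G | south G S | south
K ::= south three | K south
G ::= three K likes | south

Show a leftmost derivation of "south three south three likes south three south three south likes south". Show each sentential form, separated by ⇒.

S ⇒ south G S   [S ::= south G S]
south G S ⇒ south three K likes S   [G ::= three K likes]
south three K likes S ⇒ south three south three likes S   [K ::= south three]
south three south three likes S ⇒ south three south three likes south G S   [S ::= south G S]
south three south three likes south G S ⇒ south three south three likes south three K likes S   [G ::= three K likes]
south three south three likes south three K likes S ⇒ south three south three likes south three K south likes S   [K ::= K south]
south three south three likes south three K south likes S ⇒ south three south three likes south three south three south likes S   [K ::= south three]
south three south three likes south three south three south likes S ⇒ south three south three likes south three south three south likes south   [S ::= south]

S ⇒ south G S ⇒ south three K likes S ⇒ south three south three likes S ⇒ south three south three likes south G S ⇒ south three south three likes south three K likes S ⇒ south three south three likes south three K south likes S ⇒ south three south three likes south three south three south likes S ⇒ south three south three likes south three south three south likes south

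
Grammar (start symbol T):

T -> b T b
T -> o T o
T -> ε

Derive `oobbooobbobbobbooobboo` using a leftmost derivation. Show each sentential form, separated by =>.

T => oTo   [T -> o T o]
oTo => ooToo   [T -> o T o]
ooToo => oobTboo   [T -> b T b]
oobTboo => oobbTbboo   [T -> b T b]
oobbTbboo => oobboTobboo   [T -> o T o]
oobboTobboo => oobbooToobboo   [T -> o T o]
oobbooToobboo => oobboooTooobboo   [T -> o T o]
oobboooTooobboo => oobbooobTbooobboo   [T -> b T b]
oobbooobTbooobboo => oobbooobbTbbooobboo   [T -> b T b]
oobbooobbTbbooobboo => oobbooobboTobbooobboo   [T -> o T o]
oobbooobboTobbooobboo => oobbooobbobTbobbooobboo   [T -> b T b]
oobbooobbobTbobbooobboo => oobbooobbobbobbooobboo   [T -> ε]

T => oTo => ooToo => oobTboo => oobbTbboo => oobboTobboo => oobbooToobboo => oobboooTooobboo => oobbooobTbooobboo => oobbooobbTbbooobboo => oobbooobboTobbooobboo => oobbooobbobTbobbooobboo => oobbooobbobbobbooobboo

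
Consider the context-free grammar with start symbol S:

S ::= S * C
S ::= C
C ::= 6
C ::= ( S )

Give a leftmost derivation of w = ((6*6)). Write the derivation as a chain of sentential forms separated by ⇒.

S ⇒ C   [S ::= C]
C ⇒ (S)   [C ::= ( S )]
(S) ⇒ (C)   [S ::= C]
(C) ⇒ ((S))   [C ::= ( S )]
((S)) ⇒ ((S*C))   [S ::= S * C]
((S*C)) ⇒ ((C*C))   [S ::= C]
((C*C)) ⇒ ((6*C))   [C ::= 6]
((6*C)) ⇒ ((6*6))   [C ::= 6]

S ⇒ C ⇒ (S) ⇒ (C) ⇒ ((S)) ⇒ ((S*C)) ⇒ ((C*C)) ⇒ ((6*C)) ⇒ ((6*6))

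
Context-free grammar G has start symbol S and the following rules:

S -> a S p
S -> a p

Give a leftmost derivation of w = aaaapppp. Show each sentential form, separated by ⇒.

S ⇒ aSp ⇒ aaSpp ⇒ aaaSppp ⇒ aaaapppp

S ⇒ aSp   [S -> a S p]
aSp ⇒ aaSpp   [S -> a S p]
aaSpp ⇒ aaaSppp   [S -> a S p]
aaaSppp ⇒ aaaapppp   [S -> a p]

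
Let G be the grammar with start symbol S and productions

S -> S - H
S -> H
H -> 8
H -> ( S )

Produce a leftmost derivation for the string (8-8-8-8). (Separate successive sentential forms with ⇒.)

S ⇒ H ⇒ (S) ⇒ (S-H) ⇒ (S-H-H) ⇒ (S-H-H-H) ⇒ (H-H-H-H) ⇒ (8-H-H-H) ⇒ (8-8-H-H) ⇒ (8-8-8-H) ⇒ (8-8-8-8)

S ⇒ H   [S -> H]
H ⇒ (S)   [H -> ( S )]
(S) ⇒ (S-H)   [S -> S - H]
(S-H) ⇒ (S-H-H)   [S -> S - H]
(S-H-H) ⇒ (S-H-H-H)   [S -> S - H]
(S-H-H-H) ⇒ (H-H-H-H)   [S -> H]
(H-H-H-H) ⇒ (8-H-H-H)   [H -> 8]
(8-H-H-H) ⇒ (8-8-H-H)   [H -> 8]
(8-8-H-H) ⇒ (8-8-8-H)   [H -> 8]
(8-8-8-H) ⇒ (8-8-8-8)   [H -> 8]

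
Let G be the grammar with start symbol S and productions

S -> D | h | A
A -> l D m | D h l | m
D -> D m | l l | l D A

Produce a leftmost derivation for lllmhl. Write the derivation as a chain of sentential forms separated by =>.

S => A   [S -> A]
A => Dhl   [A -> D h l]
Dhl => lDAhl   [D -> l D A]
lDAhl => lllAhl   [D -> l l]
lllAhl => lllmhl   [A -> m]

S => A => Dhl => lDAhl => lllAhl => lllmhl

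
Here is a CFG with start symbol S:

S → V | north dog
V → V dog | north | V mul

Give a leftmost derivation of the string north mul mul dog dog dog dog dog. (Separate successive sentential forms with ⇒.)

S ⇒ V ⇒ V dog ⇒ V dog dog ⇒ V dog dog dog ⇒ V dog dog dog dog ⇒ V dog dog dog dog dog ⇒ V mul dog dog dog dog dog ⇒ V mul mul dog dog dog dog dog ⇒ north mul mul dog dog dog dog dog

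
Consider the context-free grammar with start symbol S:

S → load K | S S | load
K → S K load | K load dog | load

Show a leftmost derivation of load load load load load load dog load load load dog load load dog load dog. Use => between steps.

S => S S   [S → S S]
S S => load K S   [S → load K]
load K S => load load S   [K → load]
load load S => load load load K   [S → load K]
load load load K => load load load K load dog   [K → K load dog]
load load load K load dog => load load load K load dog load dog   [K → K load dog]
load load load K load dog load dog => load load load S K load load dog load dog   [K → S K load]
load load load S K load load dog load dog => load load load S S K load load dog load dog   [S → S S]
load load load S S K load load dog load dog => load load load load K S K load load dog load dog   [S → load K]
load load load load K S K load load dog load dog => load load load load K load dog S K load load dog load dog   [K → K load dog]
load load load load K load dog S K load load dog load dog => load load load load load load dog S K load load dog load dog   [K → load]
load load load load load load dog S K load load dog load dog => load load load load load load dog load K load load dog load dog   [S → load]
load load load load load load dog load K load load dog load dog => load load load load load load dog load K load dog load load dog load dog   [K → K load dog]
load load load load load load dog load K load dog load load dog load dog => load load load load load load dog load load load dog load load dog load dog   [K → load]

S => S S => load K S => load load S => load load load K => load load load K load dog => load load load K load dog load dog => load load load S K load load dog load dog => load load load S S K load load dog load dog => load load load load K S K load load dog load dog => load load load load K load dog S K load load dog load dog => load load load load load load dog S K load load dog load dog => load load load load load load dog load K load load dog load dog => load load load load load load dog load K load dog load load dog load dog => load load load load load load dog load load load dog load load dog load dog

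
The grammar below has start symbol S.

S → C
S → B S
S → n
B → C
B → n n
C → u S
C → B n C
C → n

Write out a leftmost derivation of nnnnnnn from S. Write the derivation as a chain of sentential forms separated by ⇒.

S ⇒ BS   [S → B S]
BS ⇒ CS   [B → C]
CS ⇒ BnCS   [C → B n C]
BnCS ⇒ CnCS   [B → C]
CnCS ⇒ BnCnCS   [C → B n C]
BnCnCS ⇒ nnnCnCS   [B → n n]
nnnCnCS ⇒ nnnnnCS   [C → n]
nnnnnCS ⇒ nnnnnnS   [C → n]
nnnnnnS ⇒ nnnnnnn   [S → n]

S⇒BS⇒CS⇒BnCS⇒CnCS⇒BnCnCS⇒nnnCnCS⇒nnnnnCS⇒nnnnnnS⇒nnnnnnn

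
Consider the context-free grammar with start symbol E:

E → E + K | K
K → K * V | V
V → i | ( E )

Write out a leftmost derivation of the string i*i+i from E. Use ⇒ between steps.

E⇒E+K⇒K+K⇒K*V+K⇒V*V+K⇒i*V+K⇒i*i+K⇒i*i+V⇒i*i+i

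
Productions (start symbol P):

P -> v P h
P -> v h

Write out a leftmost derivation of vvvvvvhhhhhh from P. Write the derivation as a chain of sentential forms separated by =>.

P => vPh => vvPhh => vvvPhhh => vvvvPhhhh => vvvvvPhhhhh => vvvvvvhhhhhh

P => vPh   [P -> v P h]
vPh => vvPhh   [P -> v P h]
vvPhh => vvvPhhh   [P -> v P h]
vvvPhhh => vvvvPhhhh   [P -> v P h]
vvvvPhhhh => vvvvvPhhhhh   [P -> v P h]
vvvvvPhhhhh => vvvvvvhhhhhh   [P -> v h]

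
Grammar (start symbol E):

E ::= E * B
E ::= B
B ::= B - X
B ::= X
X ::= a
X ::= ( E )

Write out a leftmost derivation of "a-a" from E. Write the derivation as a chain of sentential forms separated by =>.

E => B => B-X => X-X => a-X => a-a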